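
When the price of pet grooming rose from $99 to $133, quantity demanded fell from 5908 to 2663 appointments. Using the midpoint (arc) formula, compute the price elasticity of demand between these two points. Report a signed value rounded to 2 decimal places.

-2.58

%ΔQ = (2663 − 5908) / [(5908 + 2663)/2] = -3245/4285.5 = -0.757204…
%ΔP = (133 − 99) / [(99 + 133)/2] = 34/116 = 0.293103…
Arc Ed = %ΔQ / %ΔP = (-3245/4285.5) / (34/116) = -2.5834…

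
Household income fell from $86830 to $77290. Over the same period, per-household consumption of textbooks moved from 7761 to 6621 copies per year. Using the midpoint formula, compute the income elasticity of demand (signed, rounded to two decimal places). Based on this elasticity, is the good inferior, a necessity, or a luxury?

%ΔQ = (6621 − 7761)/[( 7761 + 6621)/2] = -1140/7191 = -0.158531…
%ΔIncome = (77290 − 86830)/[( 86830 + 77290)/2] = -9540/82060 = -0.116256…
E_income = (-1140/7191) / (-9540/82060) = 1.3636…
E_income > 1 ⇒ normal good, luxury.

1.36; luxury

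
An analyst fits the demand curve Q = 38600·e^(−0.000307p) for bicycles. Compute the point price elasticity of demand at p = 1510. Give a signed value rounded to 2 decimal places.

-0.46

dQ/dp = −0.000307·Q = -7.45418. At p = 1510, Q = 24280.7.
Ed = (dQ/dp)·(p/Q) = (-7.45418) × (1510/24280.7) = -0.4635…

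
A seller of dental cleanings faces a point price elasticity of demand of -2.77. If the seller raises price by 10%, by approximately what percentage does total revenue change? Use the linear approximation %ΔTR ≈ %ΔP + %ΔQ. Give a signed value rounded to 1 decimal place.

%ΔQ ≈ Ed × %ΔP = (-2.77) × (+10%) = -27.7000%
%ΔTR ≈ %ΔP + %ΔQ = (+10%) + (-27.7000%) = -17.7000%

-17.7%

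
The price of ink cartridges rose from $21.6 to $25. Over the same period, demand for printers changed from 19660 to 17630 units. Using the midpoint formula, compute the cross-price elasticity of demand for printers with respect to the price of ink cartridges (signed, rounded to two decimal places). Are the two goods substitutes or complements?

%ΔQ_{printers} = (17630 − 19660)/avg = -2030/18645 = -0.108876…
%ΔP_{ink cartridges} = (25 − 21.6)/avg = 3.4/23.3 = 0.145922…
E_cross = (-2030/18645) / (3.4/23.3) = -0.7461…
E_cross < 0 ⇒ the goods are complements.

-0.75; complements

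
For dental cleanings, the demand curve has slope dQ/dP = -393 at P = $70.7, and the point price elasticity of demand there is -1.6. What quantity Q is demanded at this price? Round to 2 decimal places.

Ed = (dQ/dP)·(P/Q) ⇒ Q = (dQ/dP)·P/Ed = (-393)·70.7/(-1.6) = 17365.6875

17365.69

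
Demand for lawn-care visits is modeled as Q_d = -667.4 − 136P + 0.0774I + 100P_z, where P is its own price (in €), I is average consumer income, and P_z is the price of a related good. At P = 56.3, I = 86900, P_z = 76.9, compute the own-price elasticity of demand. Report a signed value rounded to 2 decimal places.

-1.26

At the given values, Q_d = -667.4 − 136(56.3) + 0.0774(86900) + 100(76.9) = 6091.86.
∂Q_d/∂P = −136.
E = (-136) × (56.3/6091.86) = -1.2568…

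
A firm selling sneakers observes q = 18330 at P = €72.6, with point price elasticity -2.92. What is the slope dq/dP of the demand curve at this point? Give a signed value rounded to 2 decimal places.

-737.24

Ed = (dq/dP)·(P/q) ⇒ dq/dP = Ed·q/P = (-2.92)·18330/72.6 = -737.2396…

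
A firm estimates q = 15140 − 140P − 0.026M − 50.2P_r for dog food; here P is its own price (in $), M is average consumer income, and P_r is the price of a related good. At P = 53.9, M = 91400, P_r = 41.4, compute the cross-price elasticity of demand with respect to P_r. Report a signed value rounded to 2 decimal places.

-0.66

At the given values, q = 15140 − 140(53.9) − 0.026(91400) − 50.2(41.4) = 3139.32.
∂q/∂P_r = -50.2.
E = (-50.2) × (41.4/3139.32) = -0.6620…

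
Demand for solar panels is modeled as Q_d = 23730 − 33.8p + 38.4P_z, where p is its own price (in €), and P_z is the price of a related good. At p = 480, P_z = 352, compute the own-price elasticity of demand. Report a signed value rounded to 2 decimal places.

-0.77

At the given values, Q_d = 23730 − 33.8(480) + 38.4(352) = 21022.8.
∂Q_d/∂p = −33.8.
E = (-33.8) × (480/21022.8) = -0.7717…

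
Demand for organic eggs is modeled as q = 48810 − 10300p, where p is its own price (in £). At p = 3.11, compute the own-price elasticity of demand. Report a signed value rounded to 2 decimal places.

At the given values, q = 48810 − 10300(3.11) = 16777.
∂q/∂p = −10300.
E = (-10300) × (3.11/16777) = -1.9093…

-1.91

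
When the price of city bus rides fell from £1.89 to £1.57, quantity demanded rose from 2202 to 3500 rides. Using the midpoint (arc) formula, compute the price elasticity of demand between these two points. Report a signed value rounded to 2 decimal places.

%ΔQ = (3500 − 2202) / [(2202 + 3500)/2] = 1298/2851 = 0.455278…
%ΔP = (1.57 − 1.89) / [(1.89 + 1.57)/2] = -0.32/1.73 = -0.184971…
Arc Ed = %ΔQ / %ΔP = (1298/2851) / (-0.32/1.73) = -2.4613…

-2.46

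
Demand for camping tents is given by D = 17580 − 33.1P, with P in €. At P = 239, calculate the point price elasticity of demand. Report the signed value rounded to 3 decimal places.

-0.818

dD/dP = −33.1. At P = 239, D = 17580 − 33.1(239) = 9669.1.
Ed = (dD/dP)·(P/D) = −33.1 × (239/9669.1) = -0.81816…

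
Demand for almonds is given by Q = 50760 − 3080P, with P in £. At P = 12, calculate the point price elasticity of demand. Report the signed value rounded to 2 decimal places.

-2.68

dQ/dP = −3080. At P = 12, Q = 50760 − 3080(12) = 13800.
Ed = (dQ/dP)·(P/Q) = −3080 × (12/13800) = -2.6782…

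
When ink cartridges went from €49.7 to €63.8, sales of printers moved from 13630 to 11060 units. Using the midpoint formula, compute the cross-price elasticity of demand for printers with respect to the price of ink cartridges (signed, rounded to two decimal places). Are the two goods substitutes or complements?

%ΔQ_{printers} = (11060 − 13630)/avg = -2570/12345 = -0.208181…
%ΔP_{ink cartridges} = (63.8 − 49.7)/avg = 14.1/56.75 = 0.248458…
E_cross = (-2570/12345) / (14.1/56.75) = -0.8378…
E_cross < 0 ⇒ the goods are complements.

-0.84; complements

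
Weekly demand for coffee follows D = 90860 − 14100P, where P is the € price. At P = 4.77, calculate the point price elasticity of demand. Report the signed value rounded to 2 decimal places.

dD/dP = −14100. At P = 4.77, D = 90860 − 14100(4.77) = 23603.
Ed = (dD/dP)·(P/D) = −14100 × (4.77/23603) = -2.8495…

-2.85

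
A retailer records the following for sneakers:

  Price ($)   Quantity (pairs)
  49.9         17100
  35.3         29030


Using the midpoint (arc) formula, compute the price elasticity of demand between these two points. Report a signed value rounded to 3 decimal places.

-1.509

%ΔQ = (29030 − 17100) / [(17100 + 29030)/2] = 11930/23065 = 0.517233…
%ΔP = (35.3 − 49.9) / [(49.9 + 35.3)/2] = -14.6/42.6 = -0.342723…
Arc Ed = %ΔQ / %ΔP = (11930/23065) / (-14.6/42.6) = -1.50918…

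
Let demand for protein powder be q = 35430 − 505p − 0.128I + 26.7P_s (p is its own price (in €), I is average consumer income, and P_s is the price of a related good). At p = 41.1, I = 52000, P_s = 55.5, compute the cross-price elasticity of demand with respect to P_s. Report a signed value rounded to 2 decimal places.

0.16

At the given values, q = 35430 − 505(41.1) − 0.128(52000) + 26.7(55.5) = 9500.35.
∂q/∂P_s = 26.7.
E = (26.7) × (55.5/9500.35) = 0.1559…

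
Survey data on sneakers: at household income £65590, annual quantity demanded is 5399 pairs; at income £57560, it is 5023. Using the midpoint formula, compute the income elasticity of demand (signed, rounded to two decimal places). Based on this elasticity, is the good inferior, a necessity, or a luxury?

0.55; necessity

%ΔQ = (5023 − 5399)/[( 5399 + 5023)/2] = -376/5211 = -0.072155…
%ΔIncome = (57560 − 65590)/[( 65590 + 57560)/2] = -8030/61575 = -0.130410…
E_income = (-376/5211) / (-8030/61575) = 0.5532…
0 < E_income < 1 ⇒ normal good, necessity.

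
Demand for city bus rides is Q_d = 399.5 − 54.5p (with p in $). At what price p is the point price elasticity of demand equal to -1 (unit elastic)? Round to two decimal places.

Ed = −54.5p/(399.5 − 54.5p). Set this equal to -1:
54.5p = 1·(399.5 − 54.5p) ⇒ 54.5p(1 + 1) = 1·399.5
p = 1·399.5 / (54.5·2) = 3.6651…

3.67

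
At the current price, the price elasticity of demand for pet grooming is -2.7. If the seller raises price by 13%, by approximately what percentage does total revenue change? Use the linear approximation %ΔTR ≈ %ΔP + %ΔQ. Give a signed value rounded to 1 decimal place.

-22.1%

%ΔQ ≈ Ed × %ΔP = (-2.7) × (+13%) = -35.1000%
%ΔTR ≈ %ΔP + %ΔQ = (+13%) + (-35.1000%) = -22.1000%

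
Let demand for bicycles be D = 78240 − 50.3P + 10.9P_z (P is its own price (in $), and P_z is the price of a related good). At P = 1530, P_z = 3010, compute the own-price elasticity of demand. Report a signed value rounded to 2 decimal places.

At the given values, D = 78240 − 50.3(1530) + 10.9(3010) = 34090.
∂D/∂P = −50.3.
E = (-50.3) × (1530/34090) = -2.2575…

-2.26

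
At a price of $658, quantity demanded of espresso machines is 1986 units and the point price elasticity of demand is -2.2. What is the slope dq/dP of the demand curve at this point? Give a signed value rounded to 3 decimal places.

Ed = (dq/dP)·(P/q) ⇒ dq/dP = Ed·q/P = (-2.2)·1986/658 = -6.64012…

-6.640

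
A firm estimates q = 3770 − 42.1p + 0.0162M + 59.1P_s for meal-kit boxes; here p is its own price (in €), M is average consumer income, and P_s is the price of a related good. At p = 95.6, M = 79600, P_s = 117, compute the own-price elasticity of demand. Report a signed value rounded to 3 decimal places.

-0.506

At the given values, q = 3770 − 42.1(95.6) + 0.0162(79600) + 59.1(117) = 7949.46.
∂q/∂p = −42.1.
E = (-42.1) × (95.6/7949.46) = -0.50629…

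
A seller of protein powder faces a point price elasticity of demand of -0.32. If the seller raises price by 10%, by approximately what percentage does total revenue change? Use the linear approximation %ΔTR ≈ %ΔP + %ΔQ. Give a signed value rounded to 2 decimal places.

+6.80%

%ΔQ ≈ Ed × %ΔP = (-0.32) × (+10%) = -3.2000%
%ΔTR ≈ %ΔP + %ΔQ = (+10%) + (-3.2000%) = +6.8000%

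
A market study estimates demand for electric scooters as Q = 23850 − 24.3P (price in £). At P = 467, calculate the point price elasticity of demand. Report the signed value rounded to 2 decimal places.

-0.91

dQ/dP = −24.3. At P = 467, Q = 23850 − 24.3(467) = 12501.9.
Ed = (dQ/dP)·(P/Q) = −24.3 × (467/12501.9) = -0.9077…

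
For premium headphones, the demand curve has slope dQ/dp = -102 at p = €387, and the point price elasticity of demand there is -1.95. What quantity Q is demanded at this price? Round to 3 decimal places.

20243.077

Ed = (dQ/dp)·(p/Q) ⇒ Q = (dQ/dp)·p/Ed = (-102)·387/(-1.95) = 20243.07692…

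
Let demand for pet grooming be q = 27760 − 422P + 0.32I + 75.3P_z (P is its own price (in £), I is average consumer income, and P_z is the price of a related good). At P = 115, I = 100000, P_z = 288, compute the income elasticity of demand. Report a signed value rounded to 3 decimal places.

0.972

At the given values, q = 27760 − 422(115) + 0.32(100000) + 75.3(288) = 32916.4.
∂q/∂I = 0.32.
E = (0.32) × (100000/32916.4) = 0.97215…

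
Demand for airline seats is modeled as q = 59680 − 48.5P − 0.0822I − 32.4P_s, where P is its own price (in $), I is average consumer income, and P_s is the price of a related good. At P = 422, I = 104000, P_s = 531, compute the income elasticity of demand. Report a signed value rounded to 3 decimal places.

-0.635

At the given values, q = 59680 − 48.5(422) − 0.0822(104000) − 32.4(531) = 13459.8.
∂q/∂I = -0.0822.
E = (-0.0822) × (104000/13459.8) = -0.63513…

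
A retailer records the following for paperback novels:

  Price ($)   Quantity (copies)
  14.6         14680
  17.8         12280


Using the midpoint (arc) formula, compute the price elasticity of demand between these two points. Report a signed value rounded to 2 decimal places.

-0.90

%ΔQ = (12280 − 14680) / [(14680 + 12280)/2] = -2400/13480 = -0.178041…
%ΔP = (17.8 − 14.6) / [(14.6 + 17.8)/2] = 3.2/16.2 = 0.197530…
Arc Ed = %ΔQ / %ΔP = (-2400/13480) / (3.2/16.2) = -0.9013…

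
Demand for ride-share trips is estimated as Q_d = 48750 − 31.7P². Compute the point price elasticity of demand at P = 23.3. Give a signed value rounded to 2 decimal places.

dQ_d/dP = −2·31.7·P = -1477.22. At P = 23.3, Q_d = 31540.387.
Ed = (dQ_d/dP)·(P/Q_d) = (-1477.22) × (23.3/31540.387) = -1.0912…

-1.09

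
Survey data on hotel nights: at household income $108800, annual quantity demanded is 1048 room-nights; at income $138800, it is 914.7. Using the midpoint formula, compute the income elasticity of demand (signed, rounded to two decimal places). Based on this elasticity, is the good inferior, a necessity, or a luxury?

%ΔQ = (914.7 − 1048)/[( 1048 + 914.7)/2] = -133.3/981.35 = -0.135833…
%ΔIncome = (138800 − 108800)/[( 108800 + 138800)/2] = 30000/123800 = 0.242326…
E_income = (-133.3/981.35) / (30000/123800) = -0.5605…
E_income < 0 ⇒ inferior good.

-0.56; inferior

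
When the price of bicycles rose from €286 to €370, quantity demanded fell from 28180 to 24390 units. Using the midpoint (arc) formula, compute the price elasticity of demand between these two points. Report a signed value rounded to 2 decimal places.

%ΔQ = (24390 − 28180) / [(28180 + 24390)/2] = -3790/26285 = -0.144188…
%ΔP = (370 − 286) / [(286 + 370)/2] = 84/328 = 0.256097…
Arc Ed = %ΔQ / %ΔP = (-3790/26285) / (84/328) = -0.5630…

-0.56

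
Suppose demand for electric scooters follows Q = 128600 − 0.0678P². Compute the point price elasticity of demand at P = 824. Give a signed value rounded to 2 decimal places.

dQ/dP = −2·0.0678·P = -111.7344. At P = 824, Q = 82565.4272.
Ed = (dQ/dP)·(P/Q) = (-111.7344) × (824/82565.4272) = -1.1151…

-1.12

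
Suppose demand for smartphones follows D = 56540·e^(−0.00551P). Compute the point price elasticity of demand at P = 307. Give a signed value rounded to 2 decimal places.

-1.69

dD/dP = −0.00551·D = -57.3942. At P = 307, D = 10416.4.
Ed = (dD/dP)·(P/D) = (-57.3942) × (307/10416.4) = -1.6915…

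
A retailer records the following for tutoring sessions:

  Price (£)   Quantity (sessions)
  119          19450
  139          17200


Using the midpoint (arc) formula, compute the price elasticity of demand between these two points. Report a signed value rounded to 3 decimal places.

%ΔQ = (17200 − 19450) / [(19450 + 17200)/2] = -2250/18325 = -0.122783…
%ΔP = (139 − 119) / [(119 + 139)/2] = 20/129 = 0.155038…
Arc Ed = %ΔQ / %ΔP = (-2250/18325) / (20/129) = -0.79195…

-0.792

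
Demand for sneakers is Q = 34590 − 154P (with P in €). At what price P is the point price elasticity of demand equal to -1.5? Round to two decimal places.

Ed = −154P/(34590 − 154P). Set this equal to -1.5:
154P = 1.5·(34590 − 154P) ⇒ 154P(1 + 1.5) = 1.5·34590
P = 1.5·34590 / (154·2.5) = 134.7662…

134.77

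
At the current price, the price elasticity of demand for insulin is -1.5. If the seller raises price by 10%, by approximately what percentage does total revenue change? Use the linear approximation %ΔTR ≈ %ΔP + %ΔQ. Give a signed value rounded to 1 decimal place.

-5.0%

%ΔQ ≈ Ed × %ΔP = (-1.5) × (+10%) = -15.0000%
%ΔTR ≈ %ΔP + %ΔQ = (+10%) + (-15.0000%) = -5.0000%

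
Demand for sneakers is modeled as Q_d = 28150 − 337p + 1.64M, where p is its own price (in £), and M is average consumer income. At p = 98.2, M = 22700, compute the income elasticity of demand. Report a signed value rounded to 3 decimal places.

At the given values, Q_d = 28150 − 337(98.2) + 1.64(22700) = 32284.6.
∂Q_d/∂M = 1.64.
E = (1.64) × (22700/32284.6) = 1.15311…

1.153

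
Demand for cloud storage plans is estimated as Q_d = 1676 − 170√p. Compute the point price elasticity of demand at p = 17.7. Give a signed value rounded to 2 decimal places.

dQ_d/dp = −170/(2√p) = -20.2038. At p = 17.7, Q_d = 960.787.
Ed = (dQ_d/dp)·(p/Q_d) = (-20.2038) × (17.7/960.787) = -0.3722…

-0.37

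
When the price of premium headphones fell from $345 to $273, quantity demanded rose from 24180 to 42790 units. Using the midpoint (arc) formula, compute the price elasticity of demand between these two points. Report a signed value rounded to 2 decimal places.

%ΔQ = (42790 − 24180) / [(24180 + 42790)/2] = 18610/33485 = 0.555771…
%ΔP = (273 − 345) / [(345 + 273)/2] = -72/309 = -0.233009…
Arc Ed = %ΔQ / %ΔP = (18610/33485) / (-72/309) = -2.3851…

-2.39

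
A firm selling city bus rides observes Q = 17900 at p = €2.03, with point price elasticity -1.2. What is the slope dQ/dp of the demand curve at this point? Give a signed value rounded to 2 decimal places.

Ed = (dQ/dp)·(p/Q) ⇒ dQ/dp = Ed·Q/p = (-1.2)·17900/2.03 = -10581.2807…

-10581.28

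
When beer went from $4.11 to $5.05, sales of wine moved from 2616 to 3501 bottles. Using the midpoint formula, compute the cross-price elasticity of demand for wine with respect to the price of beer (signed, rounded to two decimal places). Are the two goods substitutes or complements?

%ΔQ_{wine} = (3501 − 2616)/avg = 885/3058.5 = 0.289357…
%ΔP_{beer} = (5.05 − 4.11)/avg = 0.94/4.58 = 0.205240…
E_cross = (885/3058.5) / (0.94/4.58) = 1.4098…
E_cross > 0 ⇒ the goods are substitutes.

1.41; substitutes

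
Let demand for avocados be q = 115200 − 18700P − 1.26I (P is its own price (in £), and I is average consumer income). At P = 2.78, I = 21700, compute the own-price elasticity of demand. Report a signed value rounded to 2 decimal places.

At the given values, q = 115200 − 18700(2.78) − 1.26(21700) = 35872.
∂q/∂P = −18700.
E = (-18700) × (2.78/35872) = -1.4492…

-1.45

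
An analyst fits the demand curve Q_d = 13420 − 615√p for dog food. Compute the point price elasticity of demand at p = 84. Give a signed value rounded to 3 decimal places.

-0.362

dQ_d/dp = −615/(2√p) = -33.551. At p = 84, Q_d = 7783.43.
Ed = (dQ_d/dp)·(p/Q_d) = (-33.551) × (84/7783.43) = -0.36208…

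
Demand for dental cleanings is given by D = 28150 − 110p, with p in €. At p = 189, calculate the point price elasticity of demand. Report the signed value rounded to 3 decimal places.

dD/dp = −110. At p = 189, D = 28150 − 110(189) = 7360.
Ed = (dD/dp)·(p/D) = −110 × (189/7360) = -2.82472…

-2.825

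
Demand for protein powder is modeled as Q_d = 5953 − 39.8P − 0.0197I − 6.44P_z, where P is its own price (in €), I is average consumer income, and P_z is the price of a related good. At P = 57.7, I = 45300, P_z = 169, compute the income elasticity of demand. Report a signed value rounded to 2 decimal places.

At the given values, Q_d = 5953 − 39.8(57.7) − 0.0197(45300) − 6.44(169) = 1675.77.
∂Q_d/∂I = -0.0197.
E = (-0.0197) × (45300/1675.77) = -0.5325…

-0.53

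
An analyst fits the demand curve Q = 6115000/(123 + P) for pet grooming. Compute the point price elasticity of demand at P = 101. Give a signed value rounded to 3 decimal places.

-0.451

dQ/dP = −6115000/(123 + P)² = -121.871. At P = 101, Q = 27299.1.
Ed = (dQ/dP)·(P/Q) = (-121.871) × (101/27299.1) = -0.45089…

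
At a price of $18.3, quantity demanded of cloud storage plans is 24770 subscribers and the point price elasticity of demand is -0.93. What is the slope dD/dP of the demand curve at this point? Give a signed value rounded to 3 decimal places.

-1258.803

Ed = (dD/dP)·(P/D) ⇒ dD/dP = Ed·D/P = (-0.93)·24770/18.3 = -1258.80327…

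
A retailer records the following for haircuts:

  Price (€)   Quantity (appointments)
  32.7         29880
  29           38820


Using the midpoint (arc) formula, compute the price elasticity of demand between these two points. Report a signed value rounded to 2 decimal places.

-2.17

%ΔQ = (38820 − 29880) / [(29880 + 38820)/2] = 8940/34350 = 0.260262…
%ΔP = (29 − 32.7) / [(32.7 + 29)/2] = -3.7/30.85 = -0.119935…
Arc Ed = %ΔQ / %ΔP = (8940/34350) / (-3.7/30.85) = -2.1700…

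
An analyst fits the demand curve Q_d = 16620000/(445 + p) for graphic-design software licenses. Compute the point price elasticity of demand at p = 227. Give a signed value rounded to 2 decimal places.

-0.34

dQ_d/dp = −16620000/(445 + p)² = -36.8038. At p = 227, Q_d = 24732.1.
Ed = (dQ_d/dp)·(p/Q_d) = (-36.8038) × (227/24732.1) = -0.3377…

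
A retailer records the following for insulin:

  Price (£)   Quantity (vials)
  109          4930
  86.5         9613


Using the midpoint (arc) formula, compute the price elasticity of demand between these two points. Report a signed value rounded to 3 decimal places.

-2.798

%ΔQ = (9613 − 4930) / [(4930 + 9613)/2] = 4683/7271.5 = 0.644021…
%ΔP = (86.5 − 109) / [(109 + 86.5)/2] = -22.5/97.75 = -0.230179…
Arc Ed = %ΔQ / %ΔP = (4683/7271.5) / (-22.5/97.75) = -2.79791…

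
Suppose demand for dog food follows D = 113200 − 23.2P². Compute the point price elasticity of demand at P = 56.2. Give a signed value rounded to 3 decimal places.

-3.671

dD/dP = −2·23.2·P = -2607.68. At P = 56.2, D = 39924.192.
Ed = (dD/dP)·(P/D) = (-2607.68) × (56.2/39924.192) = -3.67074…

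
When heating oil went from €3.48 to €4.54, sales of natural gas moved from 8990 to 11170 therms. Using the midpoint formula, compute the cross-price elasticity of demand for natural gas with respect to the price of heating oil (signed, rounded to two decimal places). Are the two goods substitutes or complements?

0.82; substitutes

%ΔQ_{natural gas} = (11170 − 8990)/avg = 2180/10080 = 0.216269…
%ΔP_{heating oil} = (4.54 − 3.48)/avg = 1.06/4.01 = 0.264339…
E_cross = (2180/10080) / (1.06/4.01) = 0.8181…
E_cross > 0 ⇒ the goods are substitutes.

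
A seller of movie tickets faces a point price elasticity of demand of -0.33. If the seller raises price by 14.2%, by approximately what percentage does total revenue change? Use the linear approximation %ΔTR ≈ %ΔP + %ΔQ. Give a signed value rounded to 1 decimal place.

%ΔQ ≈ Ed × %ΔP = (-0.33) × (+14.2%) = -4.6860%
%ΔTR ≈ %ΔP + %ΔQ = (+14.2%) + (-4.6860%) = +9.5140%

+9.5%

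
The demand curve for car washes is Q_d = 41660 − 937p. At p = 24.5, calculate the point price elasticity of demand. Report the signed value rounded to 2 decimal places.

dQ_d/dp = −937. At p = 24.5, Q_d = 41660 − 937(24.5) = 18703.5.
Ed = (dQ_d/dp)·(p/Q_d) = −937 × (24.5/18703.5) = -1.2273…

-1.23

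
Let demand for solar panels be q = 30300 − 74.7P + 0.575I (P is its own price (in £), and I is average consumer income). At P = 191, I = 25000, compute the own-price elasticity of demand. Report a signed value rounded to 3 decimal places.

-0.469

At the given values, q = 30300 − 74.7(191) + 0.575(25000) = 30407.3.
∂q/∂P = −74.7.
E = (-74.7) × (191/30407.3) = -0.46921…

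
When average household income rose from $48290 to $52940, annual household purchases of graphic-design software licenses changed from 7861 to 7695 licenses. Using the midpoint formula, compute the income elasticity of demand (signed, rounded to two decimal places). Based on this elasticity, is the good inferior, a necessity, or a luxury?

-0.23; inferior

%ΔQ = (7695 − 7861)/[( 7861 + 7695)/2] = -166/7778 = -0.021342…
%ΔIncome = (52940 − 48290)/[( 48290 + 52940)/2] = 4650/50615 = 0.091869…
E_income = (-166/7778) / (4650/50615) = -0.2323…
E_income < 0 ⇒ inferior good.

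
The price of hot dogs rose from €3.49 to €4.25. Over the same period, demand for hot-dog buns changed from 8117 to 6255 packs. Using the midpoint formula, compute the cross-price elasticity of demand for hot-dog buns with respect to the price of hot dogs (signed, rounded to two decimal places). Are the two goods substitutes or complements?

-1.32; complements

%ΔQ_{hot-dog buns} = (6255 − 8117)/avg = -1862/7186 = -0.259114…
%ΔP_{hot dogs} = (4.25 − 3.49)/avg = 0.76/3.87 = 0.196382…
E_cross = (-1862/7186) / (0.76/3.87) = -1.3194…
E_cross < 0 ⇒ the goods are complements.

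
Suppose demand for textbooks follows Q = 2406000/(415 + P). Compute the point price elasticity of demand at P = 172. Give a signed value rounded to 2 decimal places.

-0.29

dQ/dP = −2406000/(415 + P)² = -6.98264. At P = 172, Q = 4098.81.
Ed = (dQ/dP)·(P/Q) = (-6.98264) × (172/4098.81) = -0.2930…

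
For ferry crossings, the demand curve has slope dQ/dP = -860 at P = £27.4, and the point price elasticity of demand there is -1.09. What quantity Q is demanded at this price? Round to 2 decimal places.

21618.35

Ed = (dQ/dP)·(P/Q) ⇒ Q = (dQ/dP)·P/Ed = (-860)·27.4/(-1.09) = 21618.3486…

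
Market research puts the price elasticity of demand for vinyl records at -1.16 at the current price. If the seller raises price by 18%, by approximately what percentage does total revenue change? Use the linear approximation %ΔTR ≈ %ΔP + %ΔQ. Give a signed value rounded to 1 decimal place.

-2.9%

%ΔQ ≈ Ed × %ΔP = (-1.16) × (+18%) = -20.8800%
%ΔTR ≈ %ΔP + %ΔQ = (+18%) + (-20.8800%) = -2.8800%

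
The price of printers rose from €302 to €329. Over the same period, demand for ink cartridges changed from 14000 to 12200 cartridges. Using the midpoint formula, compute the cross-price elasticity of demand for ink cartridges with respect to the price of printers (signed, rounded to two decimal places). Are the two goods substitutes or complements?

-1.61; complements

%ΔQ_{ink cartridges} = (12200 − 14000)/avg = -1800/13100 = -0.137404…
%ΔP_{printers} = (329 − 302)/avg = 27/315.5 = 0.085578…
E_cross = (-1800/13100) / (27/315.5) = -1.6055…
E_cross < 0 ⇒ the goods are complements.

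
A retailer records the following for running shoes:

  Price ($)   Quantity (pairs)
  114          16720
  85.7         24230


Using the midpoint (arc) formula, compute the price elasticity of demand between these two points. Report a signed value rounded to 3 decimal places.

%ΔQ = (24230 − 16720) / [(16720 + 24230)/2] = 7510/20475 = 0.366788…
%ΔP = (85.7 − 114) / [(114 + 85.7)/2] = -28.3/99.85 = -0.283425…
Arc Ed = %ΔQ / %ΔP = (7510/20475) / (-28.3/99.85) = -1.29412…

-1.294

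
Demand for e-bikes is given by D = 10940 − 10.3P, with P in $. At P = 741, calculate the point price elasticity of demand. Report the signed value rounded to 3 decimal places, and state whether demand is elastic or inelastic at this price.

-2.307; elastic

dD/dP = −10.3. At P = 741, D = 10940 − 10.3(741) = 3307.7.
Ed = (dD/dP)·(P/D) = −10.3 × (741/3307.7) = -2.30743…
|Ed| = 2.307 > 1, so demand is elastic.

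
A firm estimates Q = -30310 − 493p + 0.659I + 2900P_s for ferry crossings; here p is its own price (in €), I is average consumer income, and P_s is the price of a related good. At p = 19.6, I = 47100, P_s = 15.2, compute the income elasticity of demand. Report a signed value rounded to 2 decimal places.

At the given values, Q = -30310 − 493(19.6) + 0.659(47100) + 2900(15.2) = 35146.1.
∂Q/∂I = 0.659.
E = (0.659) × (47100/35146.1) = 0.8831…

0.88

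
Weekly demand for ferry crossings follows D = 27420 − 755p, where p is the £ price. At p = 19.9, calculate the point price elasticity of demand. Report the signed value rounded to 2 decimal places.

dD/dp = −755. At p = 19.9, D = 27420 − 755(19.9) = 12395.5.
Ed = (dD/dp)·(p/D) = −755 × (19.9/12395.5) = -1.2120…

-1.21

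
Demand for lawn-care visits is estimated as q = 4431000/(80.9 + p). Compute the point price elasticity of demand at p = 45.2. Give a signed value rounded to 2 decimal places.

-0.36

dq/dp = −4431000/(80.9 + p)² = -278.658. At p = 45.2, q = 35138.8.
Ed = (dq/dp)·(p/q) = (-278.658) × (45.2/35138.8) = -0.3584…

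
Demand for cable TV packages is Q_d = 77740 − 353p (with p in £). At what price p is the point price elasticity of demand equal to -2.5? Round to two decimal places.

157.30

Ed = −353p/(77740 − 353p). Set this equal to -2.5:
353p = 2.5·(77740 − 353p) ⇒ 353p(1 + 2.5) = 2.5·77740
p = 2.5·77740 / (353·3.5) = 157.3047…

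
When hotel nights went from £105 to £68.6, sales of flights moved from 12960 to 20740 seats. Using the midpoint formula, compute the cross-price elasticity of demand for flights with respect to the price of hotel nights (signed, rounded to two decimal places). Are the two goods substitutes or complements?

-1.10; complements

%ΔQ_{flights} = (20740 − 12960)/avg = 7780/16850 = 0.461721…
%ΔP_{hotel nights} = (68.6 − 105)/avg = -36.4/86.8 = -0.419354…
E_cross = (7780/16850) / (-36.4/86.8) = -1.1010…
E_cross < 0 ⇒ the goods are complements.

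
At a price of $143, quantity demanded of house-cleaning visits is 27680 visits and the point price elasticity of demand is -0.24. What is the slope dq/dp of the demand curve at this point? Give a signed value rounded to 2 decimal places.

Ed = (dq/dp)·(p/q) ⇒ dq/dp = Ed·q/p = (-0.24)·27680/143 = -46.4559…

-46.46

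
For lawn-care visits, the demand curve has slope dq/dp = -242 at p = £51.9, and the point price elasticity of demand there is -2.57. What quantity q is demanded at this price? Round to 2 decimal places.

4887.08

Ed = (dq/dp)·(p/q) ⇒ q = (dq/dp)·p/Ed = (-242)·51.9/(-2.57) = 4887.0817…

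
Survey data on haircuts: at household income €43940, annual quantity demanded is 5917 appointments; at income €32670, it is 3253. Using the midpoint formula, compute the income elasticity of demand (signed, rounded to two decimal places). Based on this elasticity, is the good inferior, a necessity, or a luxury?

1.97; luxury

%ΔQ = (3253 − 5917)/[( 5917 + 3253)/2] = -2664/4585 = -0.581025…
%ΔIncome = (32670 − 43940)/[( 43940 + 32670)/2] = -11270/38305 = -0.294217…
E_income = (-2664/4585) / (-11270/38305) = 1.9748…
E_income > 1 ⇒ normal good, luxury.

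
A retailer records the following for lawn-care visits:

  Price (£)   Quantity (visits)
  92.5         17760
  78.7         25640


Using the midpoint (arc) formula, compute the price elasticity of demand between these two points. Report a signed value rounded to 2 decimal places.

%ΔQ = (25640 − 17760) / [(17760 + 25640)/2] = 7880/21700 = 0.363133…
%ΔP = (78.7 − 92.5) / [(92.5 + 78.7)/2] = -13.8/85.6 = -0.161214…
Arc Ed = %ΔQ / %ΔP = (7880/21700) / (-13.8/85.6) = -2.2524…

-2.25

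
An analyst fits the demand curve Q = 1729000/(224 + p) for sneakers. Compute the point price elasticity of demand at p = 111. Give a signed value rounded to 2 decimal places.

dQ/dp = −1729000/(224 + p)² = -15.4065. At p = 111, Q = 5161.19.
Ed = (dQ/dp)·(p/Q) = (-15.4065) × (111/5161.19) = -0.3313…

-0.33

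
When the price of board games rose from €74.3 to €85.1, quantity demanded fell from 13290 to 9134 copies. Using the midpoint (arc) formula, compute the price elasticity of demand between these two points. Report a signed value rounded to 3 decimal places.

-2.735

%ΔQ = (9134 − 13290) / [(13290 + 9134)/2] = -4156/11212 = -0.370674…
%ΔP = (85.1 − 74.3) / [(74.3 + 85.1)/2] = 10.8/79.7 = 0.135508…
Arc Ed = %ΔQ / %ΔP = (-4156/11212) / (10.8/79.7) = -2.73543…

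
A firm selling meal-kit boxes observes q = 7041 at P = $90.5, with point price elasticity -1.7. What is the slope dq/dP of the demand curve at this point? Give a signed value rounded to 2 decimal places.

Ed = (dq/dP)·(P/q) ⇒ dq/dP = Ed·q/P = (-1.7)·7041/90.5 = -132.2618…

-132.26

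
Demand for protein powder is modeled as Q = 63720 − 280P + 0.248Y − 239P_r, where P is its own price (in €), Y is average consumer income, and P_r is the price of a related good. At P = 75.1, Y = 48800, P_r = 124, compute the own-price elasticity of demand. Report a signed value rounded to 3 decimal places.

At the given values, Q = 63720 − 280(75.1) + 0.248(48800) − 239(124) = 25158.4.
∂Q/∂P = −280.
E = (-280) × (75.1/25158.4) = -0.83582…

-0.836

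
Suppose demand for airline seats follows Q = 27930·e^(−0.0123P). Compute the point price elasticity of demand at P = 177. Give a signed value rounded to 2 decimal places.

-2.18

dQ/dP = −0.0123·Q = -38.947. At P = 177, Q = 3166.42.
Ed = (dQ/dP)·(P/Q) = (-38.947) × (177/3166.42) = -2.1771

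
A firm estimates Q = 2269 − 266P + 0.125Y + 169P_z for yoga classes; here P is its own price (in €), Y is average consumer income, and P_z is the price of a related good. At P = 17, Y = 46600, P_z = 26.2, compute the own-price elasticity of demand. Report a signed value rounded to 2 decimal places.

-0.57

At the given values, Q = 2269 − 266(17) + 0.125(46600) + 169(26.2) = 7999.8.
∂Q/∂P = −266.
E = (-266) × (17/7999.8) = -0.5652…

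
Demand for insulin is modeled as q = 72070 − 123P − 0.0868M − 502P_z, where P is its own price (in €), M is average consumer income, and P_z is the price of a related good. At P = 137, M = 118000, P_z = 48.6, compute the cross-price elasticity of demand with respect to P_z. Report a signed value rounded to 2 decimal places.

At the given values, q = 72070 − 123(137) − 0.0868(118000) − 502(48.6) = 20579.4.
∂q/∂P_z = -502.
E = (-502) × (48.6/20579.4) = -1.1855…

-1.19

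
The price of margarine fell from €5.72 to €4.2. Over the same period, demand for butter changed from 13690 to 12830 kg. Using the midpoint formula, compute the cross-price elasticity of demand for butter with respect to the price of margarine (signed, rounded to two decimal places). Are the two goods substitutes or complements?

0.21; substitutes

%ΔQ_{butter} = (12830 − 13690)/avg = -860/13260 = -0.064856…
%ΔP_{margarine} = (4.2 − 5.72)/avg = -1.52/4.96 = -0.306451…
E_cross = (-860/13260) / (-1.52/4.96) = 0.2116…
E_cross > 0 ⇒ the goods are substitutes.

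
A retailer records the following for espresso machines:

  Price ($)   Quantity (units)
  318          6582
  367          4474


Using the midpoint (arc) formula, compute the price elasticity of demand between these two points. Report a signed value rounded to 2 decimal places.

-2.67

%ΔQ = (4474 − 6582) / [(6582 + 4474)/2] = -2108/5528 = -0.381331…
%ΔP = (367 − 318) / [(318 + 367)/2] = 49/342.5 = 0.143065…
Arc Ed = %ΔQ / %ΔP = (-2108/5528) / (49/342.5) = -2.6654…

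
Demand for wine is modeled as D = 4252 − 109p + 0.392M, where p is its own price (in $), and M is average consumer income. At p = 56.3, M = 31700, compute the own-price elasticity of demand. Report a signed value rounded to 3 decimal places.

-0.582

At the given values, D = 4252 − 109(56.3) + 0.392(31700) = 10541.7.
∂D/∂p = −109.
E = (-109) × (56.3/10541.7) = -0.58213…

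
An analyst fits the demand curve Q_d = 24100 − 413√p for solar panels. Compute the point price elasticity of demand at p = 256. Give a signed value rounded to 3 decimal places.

-0.189

dQ_d/dp = −413/(2√p) = -12.9062. At p = 256, Q_d = 17492.
Ed = (dQ_d/dp)·(p/Q_d) = (-12.9062) × (256/17492) = -0.18888…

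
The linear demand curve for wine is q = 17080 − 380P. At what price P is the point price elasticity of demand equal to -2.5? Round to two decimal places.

32.11

Ed = −380P/(17080 − 380P). Set this equal to -2.5:
380P = 2.5·(17080 − 380P) ⇒ 380P(1 + 2.5) = 2.5·17080
P = 2.5·17080 / (380·3.5) = 32.1052…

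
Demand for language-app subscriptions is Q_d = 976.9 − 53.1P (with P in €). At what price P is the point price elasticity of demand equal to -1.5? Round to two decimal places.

11.04

Ed = −53.1P/(976.9 − 53.1P). Set this equal to -1.5:
53.1P = 1.5·(976.9 − 53.1P) ⇒ 53.1P(1 + 1.5) = 1.5·976.9
P = 1.5·976.9 / (53.1·2.5) = 11.0384…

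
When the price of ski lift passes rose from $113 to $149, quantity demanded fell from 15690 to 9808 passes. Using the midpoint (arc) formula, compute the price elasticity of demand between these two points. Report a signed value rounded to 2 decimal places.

%ΔQ = (9808 − 15690) / [(15690 + 9808)/2] = -5882/12749 = -0.461369…
%ΔP = (149 − 113) / [(113 + 149)/2] = 36/131 = 0.274809…
Arc Ed = %ΔQ / %ΔP = (-5882/12749) / (36/131) = -1.6788…

-1.68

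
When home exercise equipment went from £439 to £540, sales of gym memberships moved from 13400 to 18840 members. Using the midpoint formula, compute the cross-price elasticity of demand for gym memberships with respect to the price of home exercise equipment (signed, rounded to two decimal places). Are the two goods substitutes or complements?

1.64; substitutes

%ΔQ_{gym memberships} = (18840 − 13400)/avg = 5440/16120 = 0.337468…
%ΔP_{home exercise equipment} = (540 − 439)/avg = 101/489.5 = 0.206332…
E_cross = (5440/16120) / (101/489.5) = 1.6355…
E_cross > 0 ⇒ the goods are substitutes.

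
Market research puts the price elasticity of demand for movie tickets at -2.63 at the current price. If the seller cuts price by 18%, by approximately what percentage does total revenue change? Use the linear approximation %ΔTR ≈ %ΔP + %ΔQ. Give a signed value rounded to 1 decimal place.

%ΔQ ≈ Ed × %ΔP = (-2.63) × (-18%) = +47.3400%
%ΔTR ≈ %ΔP + %ΔQ = (-18%) + (+47.3400%) = +29.3400%

+29.3%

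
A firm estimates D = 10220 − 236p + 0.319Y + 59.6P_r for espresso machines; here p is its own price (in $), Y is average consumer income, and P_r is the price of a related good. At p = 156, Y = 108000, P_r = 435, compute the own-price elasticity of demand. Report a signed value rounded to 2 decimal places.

-1.09

At the given values, D = 10220 − 236(156) + 0.319(108000) + 59.6(435) = 33782.
∂D/∂p = −236.
E = (-236) × (156/33782) = -1.0898…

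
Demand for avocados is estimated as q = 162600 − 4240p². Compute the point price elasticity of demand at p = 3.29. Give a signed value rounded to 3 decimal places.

dq/dp = −2·4240·p = -27899.2. At p = 3.29, q = 116705.816.
Ed = (dq/dp)·(p/q) = (-27899.2) × (3.29/116705.816) = -0.78649…

-0.786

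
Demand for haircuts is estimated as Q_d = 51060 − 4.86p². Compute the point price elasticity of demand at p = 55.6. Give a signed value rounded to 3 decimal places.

dQ_d/dp = −2·4.86·p = -540.432. At p = 55.6, Q_d = 36035.9904.
Ed = (dQ_d/dp)·(p/Q_d) = (-540.432) × (55.6/36035.9904) = -0.83383…

-0.834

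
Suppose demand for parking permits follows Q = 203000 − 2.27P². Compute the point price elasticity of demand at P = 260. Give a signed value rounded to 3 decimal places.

-6.194

dQ/dP = −2·2.27·P = -1180.4. At P = 260, Q = 49548.
Ed = (dQ/dP)·(P/Q) = (-1180.4) × (260/49548) = -6.19407…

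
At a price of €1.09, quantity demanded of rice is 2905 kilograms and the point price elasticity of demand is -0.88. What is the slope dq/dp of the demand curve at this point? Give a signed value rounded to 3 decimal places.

-2345.321

Ed = (dq/dp)·(p/q) ⇒ dq/dp = Ed·q/p = (-0.88)·2905/1.09 = -2345.32110…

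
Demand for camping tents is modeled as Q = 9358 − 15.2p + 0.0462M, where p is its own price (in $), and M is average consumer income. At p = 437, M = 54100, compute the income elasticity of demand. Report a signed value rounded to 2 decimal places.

0.48

At the given values, Q = 9358 − 15.2(437) + 0.0462(54100) = 5215.02.
∂Q/∂M = 0.0462.
E = (0.0462) × (54100/5215.02) = 0.4792…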